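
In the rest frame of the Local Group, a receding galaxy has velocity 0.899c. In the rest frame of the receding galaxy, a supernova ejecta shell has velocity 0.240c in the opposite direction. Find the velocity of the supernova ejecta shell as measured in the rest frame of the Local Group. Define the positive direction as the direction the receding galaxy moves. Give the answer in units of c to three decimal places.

With v = 0.899 and u' = -0.240 (in units of c),
u = (u' + v)/(1 + u'v/c²):
u = (-0.240 + 0.899) / (1 + (-0.240)·0.899) = 0.6590/0.7842 = 0.8403

+0.840c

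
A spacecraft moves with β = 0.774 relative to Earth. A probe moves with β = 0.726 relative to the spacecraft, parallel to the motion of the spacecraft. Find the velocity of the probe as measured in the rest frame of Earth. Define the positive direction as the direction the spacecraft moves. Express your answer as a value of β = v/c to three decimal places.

With v = 0.774 and u' = 0.726 (in units of c),
u = (u' + v)/(1 + u'v/c²):
u = (0.726 + 0.774) / (1 + 0.726·0.774) = 1.5000/1.5619 = 0.9604
(Galilean addition would give +1.500c, exceeding c.)

β = 0.960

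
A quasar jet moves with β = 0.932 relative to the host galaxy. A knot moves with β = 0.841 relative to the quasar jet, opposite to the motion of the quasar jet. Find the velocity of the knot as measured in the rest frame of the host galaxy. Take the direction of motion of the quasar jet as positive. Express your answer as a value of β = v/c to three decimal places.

With v = 0.932 and u' = -0.841 (in units of c),
u = (u' + v)/(1 + u'v/c²):
u = (-0.841 + 0.932) / (1 + (-0.841)·0.932) = 0.0910/0.2162 = 0.4209
(Galilean addition would give +0.091c.)

β = +0.421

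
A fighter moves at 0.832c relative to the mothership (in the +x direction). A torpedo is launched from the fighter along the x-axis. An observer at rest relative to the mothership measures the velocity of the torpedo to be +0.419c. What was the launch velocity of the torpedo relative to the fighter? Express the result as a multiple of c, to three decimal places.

Invert the composition law: u' = (u − v)/(1 − uv/c²).
u' = (0.419 − 0.832) / (1 − (0.419)(0.832)) = -0.4130/0.6514 = -0.6340.

-0.634c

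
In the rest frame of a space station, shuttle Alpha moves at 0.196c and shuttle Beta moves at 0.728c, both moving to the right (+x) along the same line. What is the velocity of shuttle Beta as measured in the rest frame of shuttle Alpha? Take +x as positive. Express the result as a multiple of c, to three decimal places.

+0.621c

β_A = 0.196, β_B = 0.728.
Transform to A's frame with the inverse velocity-addition law: u' = (u − v)/(1 − uv/c²), taking u = β_B and v = β_A.
u' = (0.728 − 0.196) / (1 − (0.196)(0.728)) = 0.5320/0.8573 = 0.6205.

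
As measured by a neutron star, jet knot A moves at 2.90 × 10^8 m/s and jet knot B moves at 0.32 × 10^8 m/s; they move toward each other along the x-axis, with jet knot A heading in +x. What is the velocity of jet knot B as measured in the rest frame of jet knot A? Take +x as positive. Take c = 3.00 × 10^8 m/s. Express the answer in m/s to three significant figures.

β_A = 0.967, β_B = -0.107 (dividing each by c = 3.00 × 10^8 m/s).
Transform to A's frame with the inverse velocity-addition law: u' = (u − v)/(1 − uv/c²), taking u = β_B and v = β_A.
u' = (-0.107 − 0.967) / (1 − (0.967)(-0.107)) = -1.0733/1.1031 = -0.9730.
u' = -0.9730 × 3.00 × 10^8 m/s.

-2.92 × 10^8 m/s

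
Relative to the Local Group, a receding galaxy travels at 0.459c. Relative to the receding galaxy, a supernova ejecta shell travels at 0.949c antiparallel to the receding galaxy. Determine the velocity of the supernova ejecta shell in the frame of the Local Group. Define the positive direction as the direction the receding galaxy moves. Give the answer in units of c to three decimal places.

-0.868c

With v = 0.459 and u' = -0.949 (in units of c),
u = (u' + v)/(1 + u'v/c²):
u = (-0.949 + 0.459) / (1 + (-0.949)·0.459) = -0.4900/0.5644 = -0.8682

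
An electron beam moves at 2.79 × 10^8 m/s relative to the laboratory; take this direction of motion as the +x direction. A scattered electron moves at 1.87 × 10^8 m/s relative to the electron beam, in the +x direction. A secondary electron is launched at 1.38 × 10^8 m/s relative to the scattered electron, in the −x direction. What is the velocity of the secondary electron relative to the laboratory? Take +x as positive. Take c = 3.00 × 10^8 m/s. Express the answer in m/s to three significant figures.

Apply u = (u' + v)/(1 + u'v/c²) successively, working outward toward the laboratory.
(Dividing each given speed by c = 3.00 × 10^8 m/s to work in units of c.)
Start: velocity of the electron beam relative to the laboratory = 0.9300c.
Compose with the scattered electron (u' = 0.623 in the electron beam frame): u_1 = (0.623 + 0.930) / (1 + 0.623·0.930) = 1.5533/1.5797 = 0.9833.
Compose with the secondary electron (u' = -0.460 in the scattered electron frame): u_2 = (-0.460 + 0.983) / (1 + (-0.460)·0.983) = 0.5233/0.5477 = 0.9555.
So u = 0.9555 × 3.00 × 10^8 m/s.

+2.87 × 10^8 m/s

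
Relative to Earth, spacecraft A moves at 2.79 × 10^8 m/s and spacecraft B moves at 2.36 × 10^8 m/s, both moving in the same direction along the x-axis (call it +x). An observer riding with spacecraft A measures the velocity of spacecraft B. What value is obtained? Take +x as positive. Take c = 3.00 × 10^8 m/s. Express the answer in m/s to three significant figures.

β_A = 0.930, β_B = 0.787 (dividing each by c = 3.00 × 10^8 m/s).
Transform to A's frame with the inverse velocity-addition law: u' = (u − v)/(1 − uv/c²), taking u = β_B and v = β_A.
u' = (0.787 − 0.930) / (1 − (0.930)(0.787)) = -0.1433/0.2684 = -0.5340.
u' = -0.5340 × 3.00 × 10^8 m/s.

-1.60 × 10^8 m/s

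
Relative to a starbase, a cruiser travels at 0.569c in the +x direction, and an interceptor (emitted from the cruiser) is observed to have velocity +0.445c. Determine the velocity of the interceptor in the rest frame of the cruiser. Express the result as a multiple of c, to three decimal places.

-0.166c

Invert the composition law: u' = (u − v)/(1 − uv/c²).
u' = (0.445 − 0.569) / (1 − (0.445)(0.569)) = -0.1240/0.7468 = -0.1660.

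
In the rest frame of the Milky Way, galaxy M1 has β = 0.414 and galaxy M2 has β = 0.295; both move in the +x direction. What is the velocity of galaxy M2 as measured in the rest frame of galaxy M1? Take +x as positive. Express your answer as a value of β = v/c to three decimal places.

β_A = 0.414, β_B = 0.295.
Transform to A's frame with the inverse velocity-addition law: u' = (u − v)/(1 − uv/c²), taking u = β_B and v = β_A.
u' = (0.295 − 0.414) / (1 − (0.414)(0.295)) = -0.1190/0.8779 = -0.1356.

β = -0.136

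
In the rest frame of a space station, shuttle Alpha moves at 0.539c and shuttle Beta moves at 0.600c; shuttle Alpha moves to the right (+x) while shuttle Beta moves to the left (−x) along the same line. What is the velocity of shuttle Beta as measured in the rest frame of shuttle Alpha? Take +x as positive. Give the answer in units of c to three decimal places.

-0.861c

β_A = 0.539, β_B = -0.600.
Transform to A's frame with the inverse velocity-addition law: u' = (u − v)/(1 − uv/c²), taking u = β_B and v = β_A.
u' = (-0.600 − 0.539) / (1 − (0.539)(-0.600)) = -1.1390/1.3234 = -0.8607.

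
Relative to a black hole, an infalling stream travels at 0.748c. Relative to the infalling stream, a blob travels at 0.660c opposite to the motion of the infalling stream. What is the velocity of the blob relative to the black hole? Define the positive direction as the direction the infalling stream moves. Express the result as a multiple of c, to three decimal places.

+0.174c

With v = 0.748 and u' = -0.660 (in units of c),
u = (u' + v)/(1 + u'v/c²):
u = (-0.660 + 0.748) / (1 + (-0.660)·0.748) = 0.0880/0.5063 = 0.1738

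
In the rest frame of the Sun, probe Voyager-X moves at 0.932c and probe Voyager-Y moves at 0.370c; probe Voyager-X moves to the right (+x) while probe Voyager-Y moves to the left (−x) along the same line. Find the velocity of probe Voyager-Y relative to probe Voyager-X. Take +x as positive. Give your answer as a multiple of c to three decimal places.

-0.968c

β_A = 0.932, β_B = -0.370.
Transform to A's frame with the inverse velocity-addition law: u' = (u − v)/(1 − uv/c²), taking u = β_B and v = β_A.
u' = (-0.370 − 0.932) / (1 − (0.932)(-0.370)) = -1.3020/1.3448 = -0.9681.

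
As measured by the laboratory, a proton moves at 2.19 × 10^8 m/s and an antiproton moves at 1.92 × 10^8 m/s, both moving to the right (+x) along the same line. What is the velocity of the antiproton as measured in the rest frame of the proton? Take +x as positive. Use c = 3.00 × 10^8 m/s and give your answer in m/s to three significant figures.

β_A = 0.730, β_B = 0.640 (dividing each by c = 3.00 × 10^8 m/s).
Transform to A's frame with the inverse velocity-addition law: u' = (u − v)/(1 − uv/c²), taking u = β_B and v = β_A.
u' = (0.640 − 0.730) / (1 − (0.730)(0.640)) = -0.0900/0.5328 = -0.1689.
u' = -0.1689 × 3.00 × 10^8 m/s.

-5.07 × 10^7 m/s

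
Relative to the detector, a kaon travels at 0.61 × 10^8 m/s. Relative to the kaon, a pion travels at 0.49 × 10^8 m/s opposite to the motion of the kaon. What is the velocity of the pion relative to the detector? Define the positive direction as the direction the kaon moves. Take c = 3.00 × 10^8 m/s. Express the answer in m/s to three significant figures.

In units of c (dividing by 3.00 × 10^8 m/s): v = 0.203, u' = -0.163.
u = (u' + v)/(1 + u'v/c²):
u = (-0.163 + 0.203) / (1 + (-0.163)·0.203) = 0.0400/0.9668 = 0.0414
Converting back: u = 0.0414 × 3.00 × 10^8 m/s.

+1.24 × 10^7 m/s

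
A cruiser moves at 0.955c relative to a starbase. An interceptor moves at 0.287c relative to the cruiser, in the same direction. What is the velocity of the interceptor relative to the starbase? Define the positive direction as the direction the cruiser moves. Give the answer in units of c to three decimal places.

0.975c

With v = 0.955 and u' = 0.287 (in units of c),
u = (u' + v)/(1 + u'v/c²):
u = (0.287 + 0.955) / (1 + 0.287·0.955) = 1.2420/1.2741 = 0.9748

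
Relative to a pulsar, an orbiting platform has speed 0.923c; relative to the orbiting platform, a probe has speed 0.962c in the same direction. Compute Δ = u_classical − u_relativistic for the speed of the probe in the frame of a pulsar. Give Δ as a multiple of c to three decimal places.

Δ = 0.887c

Galilean: u_cl = 0.962 + 0.923 = 1.8850.
Relativistic: u_rel = (0.962 + 0.923) / (1 + 0.962·0.923) = 1.8850/1.8879 = 0.9985.
Δ = 1.8850 − 0.9985 = 0.8865.
(The classical prediction exceeds c; the relativistic result does not.)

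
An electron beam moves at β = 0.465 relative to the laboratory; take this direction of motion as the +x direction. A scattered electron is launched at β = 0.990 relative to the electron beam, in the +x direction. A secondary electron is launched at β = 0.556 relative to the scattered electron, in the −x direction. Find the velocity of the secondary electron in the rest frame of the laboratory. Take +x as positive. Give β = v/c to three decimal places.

Apply u = (u' + v)/(1 + u'v/c²) successively, working outward toward the laboratory.
Start: velocity of the electron beam relative to the laboratory = 0.4650c.
Compose with the scattered electron (u' = 0.990 in the electron beam frame): u_1 = (0.990 + 0.465) / (1 + 0.990·0.465) = 1.4550/1.4604 = 0.9963.
Compose with the secondary electron (u' = -0.556 in the scattered electron frame): u_2 = (-0.556 + 0.996) / (1 + (-0.556)·0.996) = 0.4403/0.4460 = 0.9872.

β = +0.987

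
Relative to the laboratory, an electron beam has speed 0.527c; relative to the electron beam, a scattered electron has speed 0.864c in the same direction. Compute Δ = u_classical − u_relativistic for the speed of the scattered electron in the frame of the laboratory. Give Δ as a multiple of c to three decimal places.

Δ = 0.435c

Galilean: u_cl = 0.864 + 0.527 = 1.3910.
Relativistic: u_rel = (0.864 + 0.527) / (1 + 0.864·0.527) = 1.3910/1.4553 = 0.9558.
Δ = 1.3910 − 0.9558 = 0.4352.
(The classical prediction exceeds c; the relativistic result does not.)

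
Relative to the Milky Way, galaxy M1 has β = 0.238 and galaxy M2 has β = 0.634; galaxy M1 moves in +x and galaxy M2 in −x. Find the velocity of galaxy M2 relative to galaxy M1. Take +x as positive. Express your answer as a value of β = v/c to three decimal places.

β = -0.758

β_A = 0.238, β_B = -0.634.
Transform to A's frame with the inverse velocity-addition law: u' = (u − v)/(1 − uv/c²), taking u = β_B and v = β_A.
u' = (-0.634 − 0.238) / (1 − (0.238)(-0.634)) = -0.8720/1.1509 = -0.7577.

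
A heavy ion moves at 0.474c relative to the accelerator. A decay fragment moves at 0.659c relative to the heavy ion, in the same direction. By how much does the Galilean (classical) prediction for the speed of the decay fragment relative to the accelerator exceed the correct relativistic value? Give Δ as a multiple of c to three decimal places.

Δ = 0.270c

Galilean: u_cl = 0.659 + 0.474 = 1.1330.
Relativistic: u_rel = (0.659 + 0.474) / (1 + 0.659·0.474) = 1.1330/1.3124 = 0.8633.
Δ = 1.1330 − 0.8633 = 0.2697.
(The classical prediction exceeds c; the relativistic result does not.)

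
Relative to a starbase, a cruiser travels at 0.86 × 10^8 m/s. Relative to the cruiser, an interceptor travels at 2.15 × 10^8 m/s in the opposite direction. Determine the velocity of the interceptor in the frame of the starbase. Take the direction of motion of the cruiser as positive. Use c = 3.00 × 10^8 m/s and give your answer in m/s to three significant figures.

In units of c (dividing by 3.00 × 10^8 m/s): v = 0.287, u' = -0.717.
u = (u' + v)/(1 + u'v/c²):
u = (-0.717 + 0.287) / (1 + (-0.717)·0.287) = -0.4300/0.7946 = -0.5412
Converting back: u = -0.5412 × 3.00 × 10^8 m/s.

-1.62 × 10^8 m/s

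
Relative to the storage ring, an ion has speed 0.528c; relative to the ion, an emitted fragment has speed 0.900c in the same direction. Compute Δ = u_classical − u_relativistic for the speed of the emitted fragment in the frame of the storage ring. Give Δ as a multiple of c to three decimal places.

Galilean: u_cl = 0.900 + 0.528 = 1.4280.
Relativistic: u_rel = (0.900 + 0.528) / (1 + 0.900·0.528) = 1.4280/1.4752 = 0.9680.
Δ = 1.4280 − 0.9680 = 0.4600.
(The classical prediction exceeds c; the relativistic result does not.)

Δ = 0.460c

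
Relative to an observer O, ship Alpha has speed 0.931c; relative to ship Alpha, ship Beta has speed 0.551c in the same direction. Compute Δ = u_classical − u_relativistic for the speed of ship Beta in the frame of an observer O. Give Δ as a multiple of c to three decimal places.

Galilean: u_cl = 0.551 + 0.931 = 1.4820.
Relativistic: u_rel = (0.551 + 0.931) / (1 + 0.551·0.931) = 1.4820/1.5130 = 0.9795.
Δ = 1.4820 − 0.9795 = 0.5025.
(The classical prediction exceeds c; the relativistic result does not.)

Δ = 0.502c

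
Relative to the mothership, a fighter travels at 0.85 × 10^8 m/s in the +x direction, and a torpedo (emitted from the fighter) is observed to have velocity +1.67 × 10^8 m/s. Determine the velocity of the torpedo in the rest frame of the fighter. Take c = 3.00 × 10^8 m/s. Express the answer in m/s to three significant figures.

v = 0.283c, u = 0.557c.
Invert the composition law: u' = (u − v)/(1 − uv/c²).
u' = (0.557 − 0.283) / (1 − (0.557)(0.283)) = 0.2733/0.8423 = 0.3245.
u' = 0.3245 × 3.00 × 10^8 m/s.

+9.74 × 10^7 m/s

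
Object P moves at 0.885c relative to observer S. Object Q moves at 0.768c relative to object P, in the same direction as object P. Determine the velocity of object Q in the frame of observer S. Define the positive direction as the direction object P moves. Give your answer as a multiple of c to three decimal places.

With v = 0.885 and u' = 0.768 (in units of c),
u = (u' + v)/(1 + u'v/c²):
u = (0.768 + 0.885) / (1 + 0.768·0.885) = 1.6530/1.6797 = 0.9841
(Galilean addition would give +1.653c, exceeding c.)

0.984c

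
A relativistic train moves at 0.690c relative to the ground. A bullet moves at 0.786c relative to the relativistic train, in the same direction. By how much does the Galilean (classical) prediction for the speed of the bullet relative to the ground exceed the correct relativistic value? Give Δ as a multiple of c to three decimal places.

Δ = 0.519c

Galilean: u_cl = 0.786 + 0.690 = 1.4760.
Relativistic: u_rel = (0.786 + 0.690) / (1 + 0.786·0.690) = 1.4760/1.5423 = 0.9570.
Δ = 1.4760 − 0.9570 = 0.5190.
(The classical prediction exceeds c; the relativistic result does not.)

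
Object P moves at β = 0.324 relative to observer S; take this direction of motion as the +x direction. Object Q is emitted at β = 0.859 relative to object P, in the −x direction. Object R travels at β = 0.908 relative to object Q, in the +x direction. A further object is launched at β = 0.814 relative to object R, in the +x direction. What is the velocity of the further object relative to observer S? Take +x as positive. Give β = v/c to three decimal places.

β = +0.936

Apply u = (u' + v)/(1 + u'v/c²) successively, working outward toward observer S.
Start: velocity of object P relative to observer S = 0.3240c.
Compose with object Q (u' = -0.859 in object P frame): u_1 = (-0.859 + 0.324) / (1 + (-0.859)·0.324) = -0.5350/0.7217 = -0.7413.
Compose with object R (u' = 0.908 in object Q frame): u_2 = (0.908 + (-0.741)) / (1 + 0.908·(-0.741)) = 0.1667/0.3269 = 0.5099.
Compose with the further object (u' = 0.814 in object R frame): u_3 = (0.814 + 0.510) / (1 + 0.814·0.510) = 1.3239/1.4151 = 0.9356.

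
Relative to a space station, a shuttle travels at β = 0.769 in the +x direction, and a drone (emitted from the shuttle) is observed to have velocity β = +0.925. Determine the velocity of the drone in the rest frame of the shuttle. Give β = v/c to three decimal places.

Invert the composition law: u' = (u − v)/(1 − uv/c²).
u' = (0.925 − 0.769) / (1 − (0.925)(0.769)) = 0.1560/0.2887 = 0.5404.

β = +0.540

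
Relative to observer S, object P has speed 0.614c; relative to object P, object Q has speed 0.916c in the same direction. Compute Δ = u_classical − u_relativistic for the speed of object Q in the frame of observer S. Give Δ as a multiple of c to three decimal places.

Galilean: u_cl = 0.916 + 0.614 = 1.5300.
Relativistic: u_rel = (0.916 + 0.614) / (1 + 0.916·0.614) = 1.5300/1.5624 = 0.9792.
Δ = 1.5300 − 0.9792 = 0.5508.
(The classical prediction exceeds c; the relativistic result does not.)

Δ = 0.551c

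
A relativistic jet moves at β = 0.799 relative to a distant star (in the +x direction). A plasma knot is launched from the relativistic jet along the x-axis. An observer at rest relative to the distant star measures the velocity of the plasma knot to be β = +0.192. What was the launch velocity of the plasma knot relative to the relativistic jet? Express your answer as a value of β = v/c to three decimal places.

β = -0.717

Invert the composition law: u' = (u − v)/(1 − uv/c²).
u' = (0.192 − 0.799) / (1 − (0.192)(0.799)) = -0.6070/0.8466 = -0.7170.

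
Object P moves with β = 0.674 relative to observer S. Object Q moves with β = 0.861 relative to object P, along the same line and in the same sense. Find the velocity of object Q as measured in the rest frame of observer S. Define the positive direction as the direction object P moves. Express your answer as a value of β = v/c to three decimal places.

With v = 0.674 and u' = 0.861 (in units of c),
u = (u' + v)/(1 + u'v/c²):
u = (0.861 + 0.674) / (1 + 0.861·0.674) = 1.5350/1.5803 = 0.9713

β = 0.971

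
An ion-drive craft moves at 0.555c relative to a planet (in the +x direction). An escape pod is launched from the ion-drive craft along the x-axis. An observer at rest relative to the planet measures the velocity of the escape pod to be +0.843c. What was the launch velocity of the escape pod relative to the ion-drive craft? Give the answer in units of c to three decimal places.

Invert the composition law: u' = (u − v)/(1 − uv/c²).
u' = (0.843 − 0.555) / (1 − (0.843)(0.555)) = 0.2880/0.5321 = 0.5412.

+0.541c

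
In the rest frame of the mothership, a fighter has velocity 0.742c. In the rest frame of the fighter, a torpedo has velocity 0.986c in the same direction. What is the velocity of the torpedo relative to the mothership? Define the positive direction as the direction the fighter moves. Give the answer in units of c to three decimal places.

0.998c

With v = 0.742 and u' = 0.986 (in units of c),
u = (u' + v)/(1 + u'v/c²):
u = (0.986 + 0.742) / (1 + 0.986·0.742) = 1.7280/1.7316 = 0.9979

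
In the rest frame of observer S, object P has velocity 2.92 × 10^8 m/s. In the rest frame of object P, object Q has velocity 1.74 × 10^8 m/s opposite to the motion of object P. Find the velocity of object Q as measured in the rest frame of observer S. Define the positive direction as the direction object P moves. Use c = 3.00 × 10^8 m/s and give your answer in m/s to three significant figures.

In units of c (dividing by 3.00 × 10^8 m/s): v = 0.973, u' = -0.580.
u = (u' + v)/(1 + u'v/c²):
u = (-0.580 + 0.973) / (1 + (-0.580)·0.973) = 0.3933/0.4355 = 0.9032
Converting back: u = 0.9032 × 3.00 × 10^8 m/s.

+2.71 × 10^8 m/s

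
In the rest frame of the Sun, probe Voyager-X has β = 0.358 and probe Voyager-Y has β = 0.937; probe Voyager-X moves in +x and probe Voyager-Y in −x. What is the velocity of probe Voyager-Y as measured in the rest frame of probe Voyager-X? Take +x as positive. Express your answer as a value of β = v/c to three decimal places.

β_A = 0.358, β_B = -0.937.
Transform to A's frame with the inverse velocity-addition law: u' = (u − v)/(1 − uv/c²), taking u = β_B and v = β_A.
u' = (-0.937 − 0.358) / (1 − (0.358)(-0.937)) = -1.2950/1.3354 = -0.9697.

β = -0.970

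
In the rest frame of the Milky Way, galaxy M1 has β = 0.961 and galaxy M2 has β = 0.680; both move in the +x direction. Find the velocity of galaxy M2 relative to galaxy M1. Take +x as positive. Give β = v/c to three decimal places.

β = -0.811

β_A = 0.961, β_B = 0.680.
Transform to A's frame with the inverse velocity-addition law: u' = (u − v)/(1 − uv/c²), taking u = β_B and v = β_A.
u' = (0.680 − 0.961) / (1 − (0.961)(0.680)) = -0.2810/0.3465 = -0.8109.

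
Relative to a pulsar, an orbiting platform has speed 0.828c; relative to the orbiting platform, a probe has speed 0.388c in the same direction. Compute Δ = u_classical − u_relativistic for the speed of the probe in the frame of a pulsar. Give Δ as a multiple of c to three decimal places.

Δ = 0.296c

Galilean: u_cl = 0.388 + 0.828 = 1.2160.
Relativistic: u_rel = (0.388 + 0.828) / (1 + 0.388·0.828) = 1.2160/1.3213 = 0.9203.
Δ = 1.2160 − 0.9203 = 0.2957.
(The classical prediction exceeds c; the relativistic result does not.)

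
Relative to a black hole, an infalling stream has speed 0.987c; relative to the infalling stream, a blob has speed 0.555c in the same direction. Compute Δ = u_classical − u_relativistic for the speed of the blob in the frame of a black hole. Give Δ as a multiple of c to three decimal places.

Galilean: u_cl = 0.555 + 0.987 = 1.5420.
Relativistic: u_rel = (0.555 + 0.987) / (1 + 0.555·0.987) = 1.5420/1.5478 = 0.9963.
Δ = 1.5420 − 0.9963 = 0.5457.
(The classical prediction exceeds c; the relativistic result does not.)

Δ = 0.546c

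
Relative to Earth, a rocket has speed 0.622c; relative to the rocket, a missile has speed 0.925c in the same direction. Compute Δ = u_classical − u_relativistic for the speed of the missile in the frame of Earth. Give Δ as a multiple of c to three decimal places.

Δ = 0.565c

Galilean: u_cl = 0.925 + 0.622 = 1.5470.
Relativistic: u_rel = (0.925 + 0.622) / (1 + 0.925·0.622) = 1.5470/1.5754 = 0.9820.
Δ = 1.5470 − 0.9820 = 0.5650.
(The classical prediction exceeds c; the relativistic result does not.)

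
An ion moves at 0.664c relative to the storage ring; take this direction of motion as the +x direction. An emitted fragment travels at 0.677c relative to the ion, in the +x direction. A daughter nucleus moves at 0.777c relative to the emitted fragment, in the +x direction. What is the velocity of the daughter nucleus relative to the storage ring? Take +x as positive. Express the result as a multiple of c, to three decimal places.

Apply u = (u' + v)/(1 + u'v/c²) successively, working outward toward the storage ring.
Start: velocity of the ion relative to the storage ring = 0.6640c.
Compose with the emitted fragment (u' = 0.677 in the ion frame): u_1 = (0.677 + 0.664) / (1 + 0.677·0.664) = 1.3410/1.4495 = 0.9251.
Compose with the daughter nucleus (u' = 0.777 in the emitted fragment frame): u_2 = (0.777 + 0.925) / (1 + 0.777·0.925) = 1.7021/1.7188 = 0.9903.

0.990c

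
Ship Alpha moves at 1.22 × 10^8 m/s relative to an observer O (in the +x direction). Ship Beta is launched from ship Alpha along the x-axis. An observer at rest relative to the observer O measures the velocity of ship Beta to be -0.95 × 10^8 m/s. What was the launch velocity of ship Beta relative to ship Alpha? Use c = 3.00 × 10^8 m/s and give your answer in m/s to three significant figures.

-1.92 × 10^8 m/s

v = 0.407c, u = -0.317c.
Invert the composition law: u' = (u − v)/(1 − uv/c²).
u' = (-0.317 − 0.407) / (1 − (-0.317)(0.407)) = -0.7233/1.1288 = -0.6408.
u' = -0.6408 × 3.00 × 10^8 m/s.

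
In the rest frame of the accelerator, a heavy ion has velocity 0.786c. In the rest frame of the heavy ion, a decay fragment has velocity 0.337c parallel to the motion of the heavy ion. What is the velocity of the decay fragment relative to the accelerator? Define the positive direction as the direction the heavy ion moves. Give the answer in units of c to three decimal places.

With v = 0.786 and u' = 0.337 (in units of c),
u = (u' + v)/(1 + u'v/c²):
u = (0.337 + 0.786) / (1 + 0.337·0.786) = 1.1230/1.2649 = 0.8878

0.888c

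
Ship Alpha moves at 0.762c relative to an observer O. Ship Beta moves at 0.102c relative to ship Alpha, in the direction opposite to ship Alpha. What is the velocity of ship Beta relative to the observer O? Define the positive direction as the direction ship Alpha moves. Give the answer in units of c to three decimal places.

+0.716c

With v = 0.762 and u' = -0.102 (in units of c),
u = (u' + v)/(1 + u'v/c²):
u = (-0.102 + 0.762) / (1 + (-0.102)·0.762) = 0.6600/0.9223 = 0.7156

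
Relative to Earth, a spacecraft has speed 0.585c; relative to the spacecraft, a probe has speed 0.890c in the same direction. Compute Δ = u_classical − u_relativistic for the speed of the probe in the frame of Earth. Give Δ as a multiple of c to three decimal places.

Δ = 0.505c

Galilean: u_cl = 0.890 + 0.585 = 1.4750.
Relativistic: u_rel = (0.890 + 0.585) / (1 + 0.890·0.585) = 1.4750/1.5207 = 0.9700.
Δ = 1.4750 − 0.9700 = 0.5050.
(The classical prediction exceeds c; the relativistic result does not.)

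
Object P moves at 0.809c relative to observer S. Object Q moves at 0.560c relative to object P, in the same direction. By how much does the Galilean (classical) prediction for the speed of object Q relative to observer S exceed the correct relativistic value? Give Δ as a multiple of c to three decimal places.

Δ = 0.427c

Galilean: u_cl = 0.560 + 0.809 = 1.3690.
Relativistic: u_rel = (0.560 + 0.809) / (1 + 0.560·0.809) = 1.3690/1.4530 = 0.9422.
Δ = 1.3690 − 0.9422 = 0.4268.
(The classical prediction exceeds c; the relativistic result does not.)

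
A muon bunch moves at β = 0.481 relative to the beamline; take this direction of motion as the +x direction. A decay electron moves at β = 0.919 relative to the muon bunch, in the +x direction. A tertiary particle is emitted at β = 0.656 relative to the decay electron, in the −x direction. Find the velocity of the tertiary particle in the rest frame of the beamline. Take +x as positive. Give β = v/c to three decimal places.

Apply u = (u' + v)/(1 + u'v/c²) successively, working outward toward the beamline.
Start: velocity of the muon bunch relative to the beamline = 0.4810c.
Compose with the decay electron (u' = 0.919 in the muon bunch frame): u_1 = (0.919 + 0.481) / (1 + 0.919·0.481) = 1.4000/1.4420 = 0.9708.
Compose with the tertiary particle (u' = -0.656 in the decay electron frame): u_2 = (-0.656 + 0.971) / (1 + (-0.656)·0.971) = 0.3148/0.3631 = 0.8671.

β = +0.867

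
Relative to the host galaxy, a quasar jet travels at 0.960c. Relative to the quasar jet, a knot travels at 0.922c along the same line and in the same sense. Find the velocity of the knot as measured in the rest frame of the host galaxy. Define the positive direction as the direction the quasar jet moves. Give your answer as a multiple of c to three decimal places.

0.998c

With v = 0.960 and u' = 0.922 (in units of c),
u = (u' + v)/(1 + u'v/c²):
u = (0.922 + 0.960) / (1 + 0.922·0.960) = 1.8820/1.8851 = 0.9983
(Galilean addition would give +1.882c, exceeding c.)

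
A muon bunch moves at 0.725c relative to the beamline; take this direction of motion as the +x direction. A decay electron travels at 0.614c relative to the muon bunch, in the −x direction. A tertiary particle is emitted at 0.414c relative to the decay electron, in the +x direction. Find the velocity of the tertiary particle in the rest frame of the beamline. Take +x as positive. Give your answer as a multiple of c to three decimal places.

+0.567c

Apply u = (u' + v)/(1 + u'v/c²) successively, working outward toward the beamline.
Start: velocity of the muon bunch relative to the beamline = 0.7250c.
Compose with the decay electron (u' = -0.614 in the muon bunch frame): u_1 = (-0.614 + 0.725) / (1 + (-0.614)·0.725) = 0.1110/0.5548 = 0.2001.
Compose with the tertiary particle (u' = 0.414 in the decay electron frame): u_2 = (0.414 + 0.200) / (1 + 0.414·0.200) = 0.6141/1.0828 = 0.5671.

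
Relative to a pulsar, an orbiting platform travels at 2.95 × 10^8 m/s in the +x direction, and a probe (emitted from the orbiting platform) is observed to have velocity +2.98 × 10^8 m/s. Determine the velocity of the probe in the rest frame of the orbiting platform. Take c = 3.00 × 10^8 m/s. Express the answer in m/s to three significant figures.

v = 0.983c, u = 0.993c.
Invert the composition law: u' = (u − v)/(1 − uv/c²).
u' = (0.993 − 0.983) / (1 − (0.993)(0.983)) = 0.0100/0.0232 = 0.4306.
u' = 0.4306 × 3.00 × 10^8 m/s.

+1.29 × 10^8 m/s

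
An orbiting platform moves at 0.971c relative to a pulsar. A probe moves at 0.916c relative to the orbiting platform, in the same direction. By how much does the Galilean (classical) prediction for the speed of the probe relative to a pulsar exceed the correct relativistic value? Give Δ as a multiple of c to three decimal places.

Δ = 0.888c

Galilean: u_cl = 0.916 + 0.971 = 1.8870.
Relativistic: u_rel = (0.916 + 0.971) / (1 + 0.916·0.971) = 1.8870/1.8894 = 0.9987.
Δ = 1.8870 − 0.9987 = 0.8883.
(The classical prediction exceeds c; the relativistic result does not.)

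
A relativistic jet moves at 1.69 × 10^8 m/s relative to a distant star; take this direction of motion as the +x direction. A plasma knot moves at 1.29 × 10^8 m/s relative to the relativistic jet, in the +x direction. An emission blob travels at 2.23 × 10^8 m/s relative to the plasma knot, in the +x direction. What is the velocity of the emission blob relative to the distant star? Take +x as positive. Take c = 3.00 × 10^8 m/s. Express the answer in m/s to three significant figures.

2.90 × 10^8 m/s

Apply u = (u' + v)/(1 + u'v/c²) successively, working outward toward the distant star.
(Dividing each given speed by c = 3.00 × 10^8 m/s to work in units of c.)
Start: velocity of the relativistic jet relative to the distant star = 0.5633c.
Compose with the plasma knot (u' = 0.430 in the relativistic jet frame): u_1 = (0.430 + 0.563) / (1 + 0.430·0.563) = 0.9933/1.2422 = 0.7996.
Compose with the emission blob (u' = 0.743 in the plasma knot frame): u_2 = (0.743 + 0.800) / (1 + 0.743·0.800) = 1.5430/1.5944 = 0.9677.
So u = 0.9677 × 3.00 × 10^8 m/s.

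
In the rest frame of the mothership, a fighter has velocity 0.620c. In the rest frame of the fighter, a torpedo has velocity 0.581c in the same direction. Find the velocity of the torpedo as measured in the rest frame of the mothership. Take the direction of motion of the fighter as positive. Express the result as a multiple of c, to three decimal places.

0.883c

With v = 0.620 and u' = 0.581 (in units of c),
u = (u' + v)/(1 + u'v/c²):
u = (0.581 + 0.620) / (1 + 0.581·0.620) = 1.2010/1.3602 = 0.8829
(Galilean addition would give +1.201c, exceeding c.)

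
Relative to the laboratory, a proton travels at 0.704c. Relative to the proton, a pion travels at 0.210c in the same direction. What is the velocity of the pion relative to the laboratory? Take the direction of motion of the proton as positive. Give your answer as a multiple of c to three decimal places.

0.796c

With v = 0.704 and u' = 0.210 (in units of c),
u = (u' + v)/(1 + u'v/c²):
u = (0.210 + 0.704) / (1 + 0.210·0.704) = 0.9140/1.1478 = 0.7963
(Galilean addition would give +0.914c.)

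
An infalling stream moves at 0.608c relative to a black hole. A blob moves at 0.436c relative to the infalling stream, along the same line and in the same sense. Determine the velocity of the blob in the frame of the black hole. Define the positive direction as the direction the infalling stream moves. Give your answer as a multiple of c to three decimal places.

0.825c

With v = 0.608 and u' = 0.436 (in units of c),
u = (u' + v)/(1 + u'v/c²):
u = (0.436 + 0.608) / (1 + 0.436·0.608) = 1.0440/1.2651 = 0.8252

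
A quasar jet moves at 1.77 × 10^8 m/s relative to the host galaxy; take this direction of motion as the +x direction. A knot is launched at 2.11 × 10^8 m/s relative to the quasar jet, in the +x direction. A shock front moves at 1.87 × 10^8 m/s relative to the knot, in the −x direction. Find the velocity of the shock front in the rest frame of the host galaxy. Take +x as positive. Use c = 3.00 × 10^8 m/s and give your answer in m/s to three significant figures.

+2.03 × 10^8 m/s

Apply u = (u' + v)/(1 + u'v/c²) successively, working outward toward the host galaxy.
(Dividing each given speed by c = 3.00 × 10^8 m/s to work in units of c.)
Start: velocity of the quasar jet relative to the host galaxy = 0.5900c.
Compose with the knot (u' = 0.703 in the quasar jet frame): u_1 = (0.703 + 0.590) / (1 + 0.703·0.590) = 1.2933/1.4150 = 0.9140.
Compose with the shock front (u' = -0.623 in the knot frame): u_2 = (-0.623 + 0.914) / (1 + (-0.623)·0.914) = 0.2907/0.4302 = 0.6757.
So u = 0.6757 × 3.00 × 10^8 m/s.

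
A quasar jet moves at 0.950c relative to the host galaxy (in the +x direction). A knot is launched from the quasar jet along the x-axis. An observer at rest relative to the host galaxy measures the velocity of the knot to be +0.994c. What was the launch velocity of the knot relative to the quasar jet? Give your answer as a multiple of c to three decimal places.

Invert the composition law: u' = (u − v)/(1 − uv/c²).
u' = (0.994 − 0.950) / (1 − (0.994)(0.950)) = 0.0440/0.0557 = 0.7899.

+0.790c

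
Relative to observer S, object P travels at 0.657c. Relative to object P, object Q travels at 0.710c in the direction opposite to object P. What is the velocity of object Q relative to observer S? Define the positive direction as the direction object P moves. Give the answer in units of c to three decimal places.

With v = 0.657 and u' = -0.710 (in units of c),
u = (u' + v)/(1 + u'v/c²):
u = (-0.710 + 0.657) / (1 + (-0.710)·0.657) = -0.0530/0.5335 = -0.0993

-0.099c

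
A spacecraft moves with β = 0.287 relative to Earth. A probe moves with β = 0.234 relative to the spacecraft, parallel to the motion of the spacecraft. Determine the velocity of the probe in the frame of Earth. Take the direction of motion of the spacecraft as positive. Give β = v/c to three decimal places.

With v = 0.287 and u' = 0.234 (in units of c),
u = (u' + v)/(1 + u'v/c²):
u = (0.234 + 0.287) / (1 + 0.234·0.287) = 0.5210/1.0672 = 0.4882
(Galilean addition would give +0.521c.)

β = 0.488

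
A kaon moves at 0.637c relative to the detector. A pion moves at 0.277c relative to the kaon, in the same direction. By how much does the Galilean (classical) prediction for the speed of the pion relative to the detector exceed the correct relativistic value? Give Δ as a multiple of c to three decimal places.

Galilean: u_cl = 0.277 + 0.637 = 0.9140.
Relativistic: u_rel = (0.277 + 0.637) / (1 + 0.277·0.637) = 0.9140/1.1764 = 0.7769.
Δ = 0.9140 − 0.7769 = 0.1371.

Δ = 0.137c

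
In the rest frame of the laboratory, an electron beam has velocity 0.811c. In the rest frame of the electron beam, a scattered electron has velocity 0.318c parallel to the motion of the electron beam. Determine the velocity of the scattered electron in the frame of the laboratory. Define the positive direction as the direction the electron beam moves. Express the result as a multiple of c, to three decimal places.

0.898c

With v = 0.811 and u' = 0.318 (in units of c),
u = (u' + v)/(1 + u'v/c²):
u = (0.318 + 0.811) / (1 + 0.318·0.811) = 1.1290/1.2579 = 0.8975
(Galilean addition would give +1.129c, exceeding c.)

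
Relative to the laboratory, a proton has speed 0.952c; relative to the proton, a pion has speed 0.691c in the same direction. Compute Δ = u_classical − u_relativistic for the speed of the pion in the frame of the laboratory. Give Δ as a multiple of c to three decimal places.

Galilean: u_cl = 0.691 + 0.952 = 1.6430.
Relativistic: u_rel = (0.691 + 0.952) / (1 + 0.691·0.952) = 1.6430/1.6578 = 0.9911.
Δ = 1.6430 − 0.9911 = 0.6519.
(The classical prediction exceeds c; the relativistic result does not.)

Δ = 0.652c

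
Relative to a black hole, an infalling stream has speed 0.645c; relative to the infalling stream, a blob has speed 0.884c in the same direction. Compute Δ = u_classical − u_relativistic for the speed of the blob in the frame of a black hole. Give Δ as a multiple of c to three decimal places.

Δ = 0.555c

Galilean: u_cl = 0.884 + 0.645 = 1.5290.
Relativistic: u_rel = (0.884 + 0.645) / (1 + 0.884·0.645) = 1.5290/1.5702 = 0.9738.
Δ = 1.5290 − 0.9738 = 0.5552.
(The classical prediction exceeds c; the relativistic result does not.)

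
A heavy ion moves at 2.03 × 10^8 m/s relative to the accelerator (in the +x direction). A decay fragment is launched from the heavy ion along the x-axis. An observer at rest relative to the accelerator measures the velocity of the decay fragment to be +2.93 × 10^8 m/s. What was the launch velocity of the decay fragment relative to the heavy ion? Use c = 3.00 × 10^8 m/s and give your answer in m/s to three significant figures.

v = 0.677c, u = 0.977c.
Invert the composition law: u' = (u − v)/(1 − uv/c²).
u' = (0.977 − 0.677) / (1 − (0.977)(0.677)) = 0.3000/0.3391 = 0.8846.
u' = 0.8846 × 3.00 × 10^8 m/s.

+2.65 × 10^8 m/s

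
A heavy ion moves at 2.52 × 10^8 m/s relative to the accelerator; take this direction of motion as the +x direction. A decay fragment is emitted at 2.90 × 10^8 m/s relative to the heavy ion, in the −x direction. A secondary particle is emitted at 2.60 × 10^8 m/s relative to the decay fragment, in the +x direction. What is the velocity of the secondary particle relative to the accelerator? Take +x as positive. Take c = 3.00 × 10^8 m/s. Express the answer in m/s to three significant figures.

+1.39 × 10^8 m/s

Apply u = (u' + v)/(1 + u'v/c²) successively, working outward toward the accelerator.
(Dividing each given speed by c = 3.00 × 10^8 m/s to work in units of c.)
Start: velocity of the heavy ion relative to the accelerator = 0.8400c.
Compose with the decay fragment (u' = -0.967 in the heavy ion frame): u_1 = (-0.967 + 0.840) / (1 + (-0.967)·0.840) = -0.1267/0.1880 = -0.6738.
Compose with the secondary particle (u' = 0.867 in the decay fragment frame): u_2 = (0.867 + (-0.674)) / (1 + 0.867·(-0.674)) = 0.1929/0.4161 = 0.4636.
So u = 0.4636 × 3.00 × 10^8 m/s.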